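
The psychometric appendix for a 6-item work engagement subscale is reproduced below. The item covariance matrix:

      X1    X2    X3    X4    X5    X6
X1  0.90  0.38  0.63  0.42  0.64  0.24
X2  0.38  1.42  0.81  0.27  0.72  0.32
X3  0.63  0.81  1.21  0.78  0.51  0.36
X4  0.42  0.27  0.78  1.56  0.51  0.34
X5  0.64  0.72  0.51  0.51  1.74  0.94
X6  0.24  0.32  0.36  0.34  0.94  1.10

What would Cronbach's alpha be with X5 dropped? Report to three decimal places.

α = 0.744

Remaining items: X1, X2, X3, X4, X6 (k = 5).
sum of item variances = 0.90 + 1.42 + 1.21 + 1.56 + 1.10 = 6.19
σ²_total = 6.19 + 2 × 4.55 = 15.29
α (item deleted) = (5/4)·(1 − 6.19/15.29) = 0.744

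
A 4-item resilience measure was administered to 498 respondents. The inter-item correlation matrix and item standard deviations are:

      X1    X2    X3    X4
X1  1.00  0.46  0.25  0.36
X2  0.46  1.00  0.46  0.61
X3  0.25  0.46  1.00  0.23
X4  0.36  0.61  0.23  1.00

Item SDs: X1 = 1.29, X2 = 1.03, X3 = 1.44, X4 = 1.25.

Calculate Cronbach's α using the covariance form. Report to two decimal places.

Σσ²ᵢ = 1.29² + 1.03² + 1.44² + 1.25² = 6.3611
Covariances σ_ij = r_ij · s_i · s_j:
  σ(X1,X2) = 0.46 × 1.29 × 1.03 = 0.6112
  σ(X1,X3) = 0.25 × 1.29 × 1.44 = 0.4644
  σ(X1,X4) = 0.36 × 1.29 × 1.25 = 0.5805
  σ(X2,X3) = 0.46 × 1.03 × 1.44 = 0.6823
  σ(X2,X4) = 0.61 × 1.03 × 1.25 = 0.7854
  σ(X3,X4) = 0.23 × 1.44 × 1.25 = 0.4140
σ²_T = Σσ²ᵢ + 2·Σσ_ij = 6.3611 + 2 × 3.5378 = 13.4367
α = (4/3)·(1 − 6.3611/13.4367) = 0.70

Cronbach's α = 0.70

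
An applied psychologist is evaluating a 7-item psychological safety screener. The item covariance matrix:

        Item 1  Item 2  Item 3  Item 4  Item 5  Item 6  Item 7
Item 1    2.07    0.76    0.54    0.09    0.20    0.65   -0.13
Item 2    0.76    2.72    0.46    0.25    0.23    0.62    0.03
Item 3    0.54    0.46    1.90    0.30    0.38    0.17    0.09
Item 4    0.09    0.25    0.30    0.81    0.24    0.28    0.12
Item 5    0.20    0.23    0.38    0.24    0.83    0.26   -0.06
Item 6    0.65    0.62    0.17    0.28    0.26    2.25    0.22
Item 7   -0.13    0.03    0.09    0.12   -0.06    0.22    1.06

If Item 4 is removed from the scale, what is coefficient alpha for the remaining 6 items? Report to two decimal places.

Remaining items: Item 1, Item 2, Item 3, Item 5, Item 6, Item 7 (k = 6).
Σσᵢ² = 2.07 + 2.72 + 1.90 + 0.83 + 2.25 + 1.06 = 10.83
total variance = 10.83 + 2 × 4.42 = 19.67
α (item deleted) = (6/5)·(1 − 10.83/19.67) = 0.54

coefficient alpha = 0.54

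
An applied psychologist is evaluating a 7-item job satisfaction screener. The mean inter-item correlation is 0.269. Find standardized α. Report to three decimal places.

Standardized α = k·r̄ / (1 + (k−1)·r̄) = 7 × 0.269 / (1 + 6 × 0.269)
  = 1.8830 / 2.6140 = 0.720

α = 0.720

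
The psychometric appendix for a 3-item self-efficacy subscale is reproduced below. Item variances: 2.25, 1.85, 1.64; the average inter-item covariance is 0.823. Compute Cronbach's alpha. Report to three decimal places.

sum of item variances = 2.25 + 1.85 + 1.64 = 5.74
Sum of the 3 distinct covariances = 3 × 0.823 = 2.469
total variance = sum of item variances + 2·Σcov = 5.74 + 2 × 2.469 = 10.678
α = (3/2)·(1 − 5.74/10.678) = 0.694

Cronbach's alpha = 0.694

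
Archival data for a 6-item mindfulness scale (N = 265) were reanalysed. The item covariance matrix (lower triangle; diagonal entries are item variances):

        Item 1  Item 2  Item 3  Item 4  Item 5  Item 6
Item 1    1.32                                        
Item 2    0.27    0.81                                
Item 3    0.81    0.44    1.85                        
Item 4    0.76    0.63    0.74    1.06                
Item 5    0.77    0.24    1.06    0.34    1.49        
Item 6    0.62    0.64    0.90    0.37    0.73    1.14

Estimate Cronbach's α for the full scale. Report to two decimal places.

sum of item variances = 1.32 + 0.81 + 1.85 + 1.06 + 1.49 + 1.14 = 7.67
Sum of off-diagonal covariances = 9.32
σ²_T = 7.67 + 2 × 9.32 = 26.31
α = (k/(k−1))·(1 − sum of item variances/σ²_T) = (6/5)·(1 − 7.67/26.31) = 0.85

Cronbach's α = 0.85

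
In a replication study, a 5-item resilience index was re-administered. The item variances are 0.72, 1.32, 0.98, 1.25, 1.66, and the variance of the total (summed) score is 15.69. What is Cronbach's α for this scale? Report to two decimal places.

Σσ²ᵢ = 0.72 + 1.32 + 0.98 + 1.25 + 1.66 = 5.93
α = (k/(k−1))·(1 − Σσ²ᵢ/σ²_T) = (5/4)·(1 − 5.93/15.69) = 0.78

α = 0.78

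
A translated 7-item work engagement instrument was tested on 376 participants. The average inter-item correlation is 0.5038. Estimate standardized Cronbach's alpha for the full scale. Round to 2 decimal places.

standardized Cronbach's alpha = 0.88

Standardized α = k·r̄ / (1 + (k−1)·r̄) = 7 × 0.5038 / (1 + 6 × 0.5038)
  = 3.5266 / 4.0228 = 0.88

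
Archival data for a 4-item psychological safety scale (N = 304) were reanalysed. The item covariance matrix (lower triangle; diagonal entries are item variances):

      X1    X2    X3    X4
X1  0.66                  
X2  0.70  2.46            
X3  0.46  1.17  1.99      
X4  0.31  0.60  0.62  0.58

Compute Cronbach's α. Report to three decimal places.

α = 0.768

sum of item variances = 0.66 + 2.46 + 1.99 + 0.58 = 5.69
Sum of off-diagonal covariances = 3.86
σ²_total = 5.69 + 2 × 3.86 = 13.41
α = (k/(k−1))·(1 − sum of item variances/σ²_total) = (4/3)·(1 − 5.69/13.41) = 0.768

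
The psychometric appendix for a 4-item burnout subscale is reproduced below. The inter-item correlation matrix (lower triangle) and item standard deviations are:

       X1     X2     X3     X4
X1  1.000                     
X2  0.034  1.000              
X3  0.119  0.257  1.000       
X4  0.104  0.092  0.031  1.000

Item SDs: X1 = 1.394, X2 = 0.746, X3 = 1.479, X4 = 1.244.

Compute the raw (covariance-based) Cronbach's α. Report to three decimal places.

Σσ²ᵢ = 1.394² + 0.746² + 1.479² + 1.244² = 6.2347
Covariances σ_ij = r_ij · s_i · s_j:
  σ(X1,X2) = 0.034 × 1.394 × 0.746 = 0.0354
  σ(X1,X3) = 0.119 × 1.394 × 1.479 = 0.2453
  σ(X1,X4) = 0.104 × 1.394 × 1.244 = 0.1804
  σ(X2,X3) = 0.257 × 0.746 × 1.479 = 0.2836
  σ(X2,X4) = 0.092 × 0.746 × 1.244 = 0.0854
  σ(X3,X4) = 0.031 × 1.479 × 1.244 = 0.0570
σ²_T = Σσ²ᵢ + 2·Σσ_ij = 6.2347 + 2 × 0.8871 = 8.0089
α = (4/3)·(1 − 6.2347/8.0089) = 0.295

α = 0.295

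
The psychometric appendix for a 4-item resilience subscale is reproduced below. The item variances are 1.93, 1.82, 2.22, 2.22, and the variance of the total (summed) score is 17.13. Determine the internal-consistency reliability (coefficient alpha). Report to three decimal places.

coefficient alpha = 0.696

ΣVar(i) = 1.93 + 1.82 + 2.22 + 2.22 = 8.19
α = (k/(k−1))·(1 − ΣVar(i)/σ²_T) = (4/3)·(1 − 8.19/17.13) = 0.696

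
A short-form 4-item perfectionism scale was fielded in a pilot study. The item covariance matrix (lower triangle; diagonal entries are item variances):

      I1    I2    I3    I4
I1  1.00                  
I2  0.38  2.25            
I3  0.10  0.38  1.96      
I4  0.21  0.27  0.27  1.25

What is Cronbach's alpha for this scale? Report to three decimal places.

α = 0.444

Σσᵢ² = 1.00 + 2.25 + 1.96 + 1.25 = 6.46
Sum of off-diagonal covariances = 1.61
total variance = 6.46 + 2 × 1.61 = 9.68
α = (k/(k−1))·(1 − Σσᵢ²/total variance) = (4/3)·(1 − 6.46/9.68) = 0.444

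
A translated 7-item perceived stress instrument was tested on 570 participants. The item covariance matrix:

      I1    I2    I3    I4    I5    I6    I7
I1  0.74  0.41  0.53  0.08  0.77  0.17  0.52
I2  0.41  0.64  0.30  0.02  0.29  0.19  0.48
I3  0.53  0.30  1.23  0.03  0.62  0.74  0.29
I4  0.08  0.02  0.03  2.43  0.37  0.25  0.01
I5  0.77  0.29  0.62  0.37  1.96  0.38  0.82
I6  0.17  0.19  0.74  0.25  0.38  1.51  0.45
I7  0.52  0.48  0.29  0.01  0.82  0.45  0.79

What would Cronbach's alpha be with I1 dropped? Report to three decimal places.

Remaining items: I2, I3, I4, I5, I6, I7 (k = 6).
ΣVar(i) = 0.64 + 1.23 + 2.43 + 1.96 + 1.51 + 0.79 = 8.56
total variance = 8.56 + 2 × 5.24 = 19.04
α (item deleted) = (6/5)·(1 − 8.56/19.04) = 0.661

α = 0.661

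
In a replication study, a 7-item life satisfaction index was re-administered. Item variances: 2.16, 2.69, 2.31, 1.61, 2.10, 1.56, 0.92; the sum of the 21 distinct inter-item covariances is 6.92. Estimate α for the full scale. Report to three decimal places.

α = 0.594

sum of item variances = 2.16 + 2.69 + 2.31 + 1.61 + 2.10 + 1.56 + 0.92 = 13.35
Sum of distinct covariances = 6.92
total variance = sum of item variances + 2·Σcov = 13.35 + 2 × 6.92 = 27.19
α = (7/6)·(1 − 13.35/27.19) = 0.594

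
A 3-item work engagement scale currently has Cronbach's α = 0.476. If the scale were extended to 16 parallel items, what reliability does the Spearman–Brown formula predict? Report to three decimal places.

predicted reliability = 0.829

Length factor m = 16/3 = 5.3333
α' = m·α / (1 + (m−1)·α)
   = 16/3 × 0.476 / (1 + (16/3 − 1) × 0.476)
   = 2.5387 / 3.0627 = 0.829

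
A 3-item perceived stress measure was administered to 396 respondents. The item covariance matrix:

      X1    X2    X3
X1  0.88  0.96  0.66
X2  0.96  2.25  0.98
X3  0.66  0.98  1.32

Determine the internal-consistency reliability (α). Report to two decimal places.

α = 0.81

Σσ²ᵢ = 0.88 + 2.25 + 1.32 = 4.45
Σ_{i<j} σ_ij = 2.60
total variance = 4.45 + 2 × 2.60 = 9.65
α = (k/(k−1))·(1 − Σσ²ᵢ/total variance) = (3/2)·(1 − 4.45/9.65) = 0.81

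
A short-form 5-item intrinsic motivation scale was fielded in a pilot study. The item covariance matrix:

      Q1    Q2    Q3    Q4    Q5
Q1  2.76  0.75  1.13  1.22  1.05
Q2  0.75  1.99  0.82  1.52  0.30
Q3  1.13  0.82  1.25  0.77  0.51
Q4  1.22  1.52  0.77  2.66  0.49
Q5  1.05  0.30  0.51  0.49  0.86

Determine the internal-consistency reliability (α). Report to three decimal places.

α = 0.803

ΣVar(i) = 2.76 + 1.99 + 1.25 + 2.66 + 0.86 = 9.52
Σ_{i<j} σ_ij = 8.56
σ²_total = 9.52 + 2 × 8.56 = 26.64
α = (k/(k−1))·(1 − ΣVar(i)/σ²_total) = (5/4)·(1 − 9.52/26.64) = 0.803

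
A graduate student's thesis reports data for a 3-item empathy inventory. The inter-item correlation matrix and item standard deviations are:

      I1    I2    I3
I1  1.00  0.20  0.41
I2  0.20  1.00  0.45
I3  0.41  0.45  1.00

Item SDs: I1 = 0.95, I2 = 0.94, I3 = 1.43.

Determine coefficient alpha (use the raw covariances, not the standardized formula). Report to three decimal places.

Σσ²ᵢ = 0.95² + 0.94² + 1.43² = 3.8310
Covariances σ_ij = r_ij · s_i · s_j:
  σ(I1,I2) = 0.20 × 0.95 × 0.94 = 0.1786
  σ(I1,I3) = 0.41 × 0.95 × 1.43 = 0.5570
  σ(I2,I3) = 0.45 × 0.94 × 1.43 = 0.6049
σ²_T = Σσ²ᵢ + 2·Σσ_ij = 3.8310 + 2 × 1.3405 = 6.5120
α = (3/2)·(1 − 3.8310/6.5120) = 0.618

coefficient alpha = 0.618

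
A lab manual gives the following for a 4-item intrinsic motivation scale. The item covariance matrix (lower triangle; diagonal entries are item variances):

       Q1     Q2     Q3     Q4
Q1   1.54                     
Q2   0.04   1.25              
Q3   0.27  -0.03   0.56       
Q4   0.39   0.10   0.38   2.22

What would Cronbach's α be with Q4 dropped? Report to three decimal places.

Remaining items: Q1, Q2, Q3 (k = 3).
ΣVar(i) = 1.54 + 1.25 + 0.56 = 3.35
Var(T) = 3.35 + 2 × 0.28 = 3.91
α (item deleted) = (3/2)·(1 − 3.35/3.91) = 0.215

Cronbach's α = 0.215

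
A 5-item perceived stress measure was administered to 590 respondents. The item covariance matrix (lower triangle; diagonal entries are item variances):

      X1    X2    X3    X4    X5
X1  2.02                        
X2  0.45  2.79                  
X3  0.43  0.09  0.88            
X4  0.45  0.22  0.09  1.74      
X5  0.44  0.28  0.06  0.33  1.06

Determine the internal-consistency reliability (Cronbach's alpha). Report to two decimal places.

Cronbach's alpha = 0.50

Σσ²ᵢ = 2.02 + 2.79 + 0.88 + 1.74 + 1.06 = 8.49
Sum of the distinct covariances = 2.84
σ²_total = 8.49 + 2 × 2.84 = 14.17
α = (k/(k−1))·(1 − Σσ²ᵢ/σ²_total) = (5/4)·(1 − 8.49/14.17) = 0.50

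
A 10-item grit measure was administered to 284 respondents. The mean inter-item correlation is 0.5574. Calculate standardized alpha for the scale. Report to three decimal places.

standardized alpha = 0.926

Standardized α = k·r̄ / (1 + (k−1)·r̄) = 10 × 0.5574 / (1 + 9 × 0.5574)
  = 5.5740 / 6.0166 = 0.926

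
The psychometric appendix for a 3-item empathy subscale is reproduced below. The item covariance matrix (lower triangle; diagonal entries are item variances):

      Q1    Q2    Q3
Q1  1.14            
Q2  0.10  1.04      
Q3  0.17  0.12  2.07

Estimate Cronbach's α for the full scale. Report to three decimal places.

Cronbach's α = 0.233

sum of item variances = 1.14 + 1.04 + 2.07 = 4.25
Sum of the distinct covariances = 0.39
σ²_T = 4.25 + 2 × 0.39 = 5.03
α = (k/(k−1))·(1 − sum of item variances/σ²_T) = (3/2)·(1 − 4.25/5.03) = 0.233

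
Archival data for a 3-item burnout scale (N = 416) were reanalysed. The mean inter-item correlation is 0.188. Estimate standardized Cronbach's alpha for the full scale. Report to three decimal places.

Standardized α = k·r̄ / (1 + (k−1)·r̄) = 3 × 0.188 / (1 + 2 × 0.188)
  = 0.5640 / 1.3760 = 0.410

standardized Cronbach's alpha = 0.410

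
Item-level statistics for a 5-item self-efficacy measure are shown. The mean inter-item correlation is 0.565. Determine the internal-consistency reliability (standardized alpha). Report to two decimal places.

Standardized α = k·r̄ / (1 + (k−1)·r̄) = 5 × 0.565 / (1 + 4 × 0.565)
  = 2.8250 / 3.2600 = 0.87

α = 0.87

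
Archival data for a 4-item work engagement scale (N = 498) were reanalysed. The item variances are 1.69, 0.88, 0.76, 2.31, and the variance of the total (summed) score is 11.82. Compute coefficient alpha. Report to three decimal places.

α = 0.697

ΣVar(i) = 1.69 + 0.88 + 0.76 + 2.31 = 5.64
α = (k/(k−1))·(1 − ΣVar(i)/σ²_T) = (4/3)·(1 − 5.64/11.82) = 0.697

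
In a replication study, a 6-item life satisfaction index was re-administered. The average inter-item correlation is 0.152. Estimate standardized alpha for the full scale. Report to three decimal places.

standardized alpha = 0.518

Standardized α = k·r̄ / (1 + (k−1)·r̄) = 6 × 0.152 / (1 + 5 × 0.152)
  = 0.9120 / 1.7600 = 0.518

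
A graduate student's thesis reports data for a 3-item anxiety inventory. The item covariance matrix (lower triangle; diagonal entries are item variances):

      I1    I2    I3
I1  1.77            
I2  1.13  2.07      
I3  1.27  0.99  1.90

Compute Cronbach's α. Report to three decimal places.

α = 0.812

Σσ²ᵢ = 1.77 + 2.07 + 1.90 = 5.74
Σ_{i<j} σ_ij = 3.39
σ²_total = 5.74 + 2 × 3.39 = 12.52
α = (k/(k−1))·(1 − Σσ²ᵢ/σ²_total) = (3/2)·(1 − 5.74/12.52) = 0.812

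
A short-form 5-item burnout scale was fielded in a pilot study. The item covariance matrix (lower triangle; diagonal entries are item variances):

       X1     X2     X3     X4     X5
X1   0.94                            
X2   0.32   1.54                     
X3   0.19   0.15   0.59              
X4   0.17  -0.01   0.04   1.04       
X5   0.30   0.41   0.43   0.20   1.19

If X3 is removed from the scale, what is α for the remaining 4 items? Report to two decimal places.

α = 0.49

Remaining items: X1, X2, X4, X5 (k = 4).
Σσ²ᵢ = 0.94 + 1.54 + 1.04 + 1.19 = 4.71
total variance = 4.71 + 2 × 1.39 = 7.49
α (item deleted) = (4/3)·(1 − 4.71/7.49) = 0.49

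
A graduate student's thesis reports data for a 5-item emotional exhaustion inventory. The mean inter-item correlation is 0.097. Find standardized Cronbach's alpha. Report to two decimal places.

Standardized α = k·r̄ / (1 + (k−1)·r̄) = 5 × 0.097 / (1 + 4 × 0.097)
  = 0.4850 / 1.3880 = 0.35

α = 0.35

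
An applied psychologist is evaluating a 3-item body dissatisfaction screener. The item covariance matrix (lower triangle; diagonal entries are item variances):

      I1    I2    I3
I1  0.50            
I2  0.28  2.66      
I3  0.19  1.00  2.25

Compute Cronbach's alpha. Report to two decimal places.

sum of item variances = 0.50 + 2.66 + 2.25 = 5.41
Sum of off-diagonal covariances = 1.47
Var(T) = 5.41 + 2 × 1.47 = 8.35
α = (k/(k−1))·(1 − sum of item variances/Var(T)) = (3/2)·(1 − 5.41/8.35) = 0.53

Cronbach's alpha = 0.53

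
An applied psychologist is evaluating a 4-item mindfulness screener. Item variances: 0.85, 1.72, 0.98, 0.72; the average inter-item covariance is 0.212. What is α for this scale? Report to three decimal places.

α = 0.498

Σσᵢ² = 0.85 + 1.72 + 0.98 + 0.72 = 4.27
Sum of the 6 distinct covariances = 6 × 0.212 = 1.272
Var(T) = Σσᵢ² + 2·Σcov = 4.27 + 2 × 1.272 = 6.814
α = (4/3)·(1 − 4.27/6.814) = 0.498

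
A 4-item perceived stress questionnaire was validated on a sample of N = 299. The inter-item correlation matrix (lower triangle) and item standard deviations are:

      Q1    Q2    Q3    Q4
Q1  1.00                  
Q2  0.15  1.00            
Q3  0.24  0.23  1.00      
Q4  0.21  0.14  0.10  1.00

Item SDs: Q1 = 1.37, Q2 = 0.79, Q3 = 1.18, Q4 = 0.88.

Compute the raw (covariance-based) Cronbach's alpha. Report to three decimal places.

Cronbach's alpha = 0.457

Σσ²ᵢ = 1.37² + 0.79² + 1.18² + 0.88² = 4.6678
Covariances σ_ij = r_ij · s_i · s_j:
  σ(Q1,Q2) = 0.15 × 1.37 × 0.79 = 0.1623
  σ(Q1,Q3) = 0.24 × 1.37 × 1.18 = 0.3880
  σ(Q1,Q4) = 0.21 × 1.37 × 0.88 = 0.2532
  σ(Q2,Q3) = 0.23 × 0.79 × 1.18 = 0.2144
  σ(Q2,Q4) = 0.14 × 0.79 × 0.88 = 0.0973
  σ(Q3,Q4) = 0.10 × 1.18 × 0.88 = 0.1038
σ²_T = Σσ²ᵢ + 2·Σσ_ij = 4.6678 + 2 × 1.2190 = 7.1058
α = (4/3)·(1 − 4.6678/7.1058) = 0.457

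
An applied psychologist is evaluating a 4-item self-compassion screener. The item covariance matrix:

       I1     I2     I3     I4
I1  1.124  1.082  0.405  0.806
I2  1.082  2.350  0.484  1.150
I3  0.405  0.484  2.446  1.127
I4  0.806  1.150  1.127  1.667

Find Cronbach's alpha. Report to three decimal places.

α = 0.762

Σσ²ᵢ = 1.124 + 2.350 + 2.446 + 1.667 = 7.587
Sum of off-diagonal covariances = 5.054
σ²_T = 7.587 + 2 × 5.054 = 17.695
α = (k/(k−1))·(1 − Σσ²ᵢ/σ²_T) = (4/3)·(1 − 7.587/17.695) = 0.762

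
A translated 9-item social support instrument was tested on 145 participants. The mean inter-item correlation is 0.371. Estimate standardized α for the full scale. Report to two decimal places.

standardized α = 0.84

Standardized α = k·r̄ / (1 + (k−1)·r̄) = 9 × 0.371 / (1 + 8 × 0.371)
  = 3.3390 / 3.9680 = 0.84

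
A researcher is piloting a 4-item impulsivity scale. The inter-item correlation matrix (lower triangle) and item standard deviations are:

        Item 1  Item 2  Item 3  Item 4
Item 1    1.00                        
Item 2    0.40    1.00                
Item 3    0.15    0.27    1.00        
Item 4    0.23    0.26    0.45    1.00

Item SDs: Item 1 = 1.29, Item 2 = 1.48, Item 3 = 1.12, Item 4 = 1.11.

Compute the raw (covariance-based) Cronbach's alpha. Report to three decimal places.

α = 0.619

Σσ²ᵢ = 1.29² + 1.48² + 1.12² + 1.11² = 6.3410
Covariances σ_ij = r_ij · s_i · s_j:
  σ(Item 1,Item 2) = 0.40 × 1.29 × 1.48 = 0.7637
  σ(Item 1,Item 3) = 0.15 × 1.29 × 1.12 = 0.2167
  σ(Item 1,Item 4) = 0.23 × 1.29 × 1.11 = 0.3293
  σ(Item 2,Item 3) = 0.27 × 1.48 × 1.12 = 0.4476
  σ(Item 2,Item 4) = 0.26 × 1.48 × 1.11 = 0.4271
  σ(Item 3,Item 4) = 0.45 × 1.12 × 1.11 = 0.5594
σ²_T = Σσ²ᵢ + 2·Σσ_ij = 6.3410 + 2 × 2.7438 = 11.8286
α = (4/3)·(1 − 6.3410/11.8286) = 0.619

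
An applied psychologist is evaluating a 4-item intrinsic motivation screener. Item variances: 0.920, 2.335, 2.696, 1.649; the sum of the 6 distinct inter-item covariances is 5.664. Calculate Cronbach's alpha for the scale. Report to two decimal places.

Cronbach's alpha = 0.80

Σσᵢ² = 0.920 + 2.335 + 2.696 + 1.649 = 7.600
Sum of distinct covariances = 5.664
σ²_total = Σσᵢ² + 2·Σcov = 7.600 + 2 × 5.664 = 18.928
α = (4/3)·(1 − 7.600/18.928) = 0.80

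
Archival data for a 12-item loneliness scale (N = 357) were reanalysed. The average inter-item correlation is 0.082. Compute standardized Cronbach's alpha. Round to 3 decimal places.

Standardized α = k·r̄ / (1 + (k−1)·r̄) = 12 × 0.082 / (1 + 11 × 0.082)
  = 0.9840 / 1.9020 = 0.517

α = 0.517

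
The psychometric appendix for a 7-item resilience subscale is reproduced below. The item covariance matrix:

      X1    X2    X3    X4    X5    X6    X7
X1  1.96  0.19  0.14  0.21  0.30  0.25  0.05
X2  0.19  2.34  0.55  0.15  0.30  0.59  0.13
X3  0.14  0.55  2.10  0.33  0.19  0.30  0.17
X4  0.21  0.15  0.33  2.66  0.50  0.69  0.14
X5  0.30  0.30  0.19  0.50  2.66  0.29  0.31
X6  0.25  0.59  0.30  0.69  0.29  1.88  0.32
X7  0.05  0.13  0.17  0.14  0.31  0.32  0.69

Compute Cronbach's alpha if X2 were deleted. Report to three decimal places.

α = 0.495

Remaining items: X1, X3, X4, X5, X6, X7 (k = 6).
sum of item variances = 1.96 + 2.10 + 2.66 + 2.66 + 1.88 + 0.69 = 11.95
σ²_T = 11.95 + 2 × 4.19 = 20.33
α (item deleted) = (6/5)·(1 − 11.95/20.33) = 0.495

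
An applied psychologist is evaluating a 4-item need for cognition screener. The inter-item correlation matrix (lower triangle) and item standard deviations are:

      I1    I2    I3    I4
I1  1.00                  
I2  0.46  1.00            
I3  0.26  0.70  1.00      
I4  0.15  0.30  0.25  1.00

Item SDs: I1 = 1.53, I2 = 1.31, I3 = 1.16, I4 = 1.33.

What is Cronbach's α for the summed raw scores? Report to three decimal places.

Cronbach's α = 0.674

Σσ²ᵢ = 1.53² + 1.31² + 1.16² + 1.33² = 7.1715
Covariances σ_ij = r_ij · s_i · s_j:
  σ(I1,I2) = 0.46 × 1.53 × 1.31 = 0.9220
  σ(I1,I3) = 0.26 × 1.53 × 1.16 = 0.4614
  σ(I1,I4) = 0.15 × 1.53 × 1.33 = 0.3052
  σ(I2,I3) = 0.70 × 1.31 × 1.16 = 1.0637
  σ(I2,I4) = 0.30 × 1.31 × 1.33 = 0.5227
  σ(I3,I4) = 0.25 × 1.16 × 1.33 = 0.3857
σ²_T = Σσ²ᵢ + 2·Σσ_ij = 7.1715 + 2 × 3.6607 = 14.4929
α = (4/3)·(1 − 7.1715/14.4929) = 0.674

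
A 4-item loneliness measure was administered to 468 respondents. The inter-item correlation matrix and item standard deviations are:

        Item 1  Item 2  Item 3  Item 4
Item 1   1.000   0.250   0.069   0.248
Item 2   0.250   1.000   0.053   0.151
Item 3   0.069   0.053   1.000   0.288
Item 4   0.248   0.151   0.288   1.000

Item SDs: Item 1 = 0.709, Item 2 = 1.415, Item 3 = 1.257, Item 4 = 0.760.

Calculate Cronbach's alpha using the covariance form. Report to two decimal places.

Cronbach's alpha = 0.39

Σσ²ᵢ = 0.709² + 1.415² + 1.257² + 0.760² = 4.6626
Covariances σ_ij = r_ij · s_i · s_j:
  σ(Item 1,Item 2) = 0.250 × 0.709 × 1.415 = 0.2508
  σ(Item 1,Item 3) = 0.069 × 0.709 × 1.257 = 0.0615
  σ(Item 1,Item 4) = 0.248 × 0.709 × 0.760 = 0.1336
  σ(Item 2,Item 3) = 0.053 × 1.415 × 1.257 = 0.0943
  σ(Item 2,Item 4) = 0.151 × 1.415 × 0.760 = 0.1624
  σ(Item 3,Item 4) = 0.288 × 1.257 × 0.760 = 0.2751
σ²_T = Σσ²ᵢ + 2·Σσ_ij = 4.6626 + 2 × 0.9777 = 6.6180
α = (4/3)·(1 − 4.6626/6.6180) = 0.39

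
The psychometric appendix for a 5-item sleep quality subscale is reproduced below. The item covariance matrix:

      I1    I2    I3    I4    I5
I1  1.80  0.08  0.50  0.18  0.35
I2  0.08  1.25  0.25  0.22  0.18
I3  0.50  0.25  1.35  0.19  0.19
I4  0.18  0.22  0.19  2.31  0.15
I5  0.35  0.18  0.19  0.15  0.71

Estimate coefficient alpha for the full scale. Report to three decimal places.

coefficient alpha = 0.477

Σσ²ᵢ = 1.80 + 1.25 + 1.35 + 2.31 + 0.71 = 7.42
Σ_{i<j} σ_ij = 2.29
σ²_total = 7.42 + 2 × 2.29 = 12.00
α = (k/(k−1))·(1 − Σσ²ᵢ/σ²_total) = (5/4)·(1 − 7.42/12.00) = 0.477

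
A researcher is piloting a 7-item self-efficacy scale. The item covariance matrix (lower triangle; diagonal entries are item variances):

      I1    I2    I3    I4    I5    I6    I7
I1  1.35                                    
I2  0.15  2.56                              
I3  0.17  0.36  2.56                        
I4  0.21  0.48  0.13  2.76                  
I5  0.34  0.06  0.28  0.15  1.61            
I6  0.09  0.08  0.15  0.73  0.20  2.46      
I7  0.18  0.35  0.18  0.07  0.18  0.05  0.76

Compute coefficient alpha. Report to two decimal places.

ΣVar(i) = 1.35 + 2.56 + 2.56 + 2.76 + 1.61 + 2.46 + 0.76 = 14.06
Sum of off-diagonal covariances = 4.59
σ²_T = 14.06 + 2 × 4.59 = 23.24
α = (k/(k−1))·(1 − ΣVar(i)/σ²_T) = (7/6)·(1 − 14.06/23.24) = 0.46

coefficient alpha = 0.46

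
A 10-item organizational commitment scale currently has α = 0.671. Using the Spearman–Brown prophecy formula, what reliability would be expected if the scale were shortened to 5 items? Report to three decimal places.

Length factor m = 5/10 = 0.5000
α' = m·α / (1 − (1−m)·α)
   = 5/10 × 0.671 / (1 − (1 − 5/10) × 0.671)
   = 0.3355 / 0.6645 = 0.505

predicted reliability = 0.505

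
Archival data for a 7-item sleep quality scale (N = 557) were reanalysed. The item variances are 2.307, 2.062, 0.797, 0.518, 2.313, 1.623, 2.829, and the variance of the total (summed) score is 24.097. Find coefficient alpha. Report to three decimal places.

ΣVar(i) = 2.307 + 2.062 + 0.797 + 0.518 + 2.313 + 1.623 + 2.829 = 12.449
α = (k/(k−1))·(1 − ΣVar(i)/total variance) = (7/6)·(1 − 12.449/24.097) = 0.564

coefficient alpha = 0.564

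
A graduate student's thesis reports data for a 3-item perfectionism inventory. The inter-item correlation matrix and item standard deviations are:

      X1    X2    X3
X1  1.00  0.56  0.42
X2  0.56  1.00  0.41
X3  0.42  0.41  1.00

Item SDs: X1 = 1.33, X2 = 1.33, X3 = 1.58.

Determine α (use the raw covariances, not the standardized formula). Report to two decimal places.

α = 0.71

Σσ²ᵢ = 1.33² + 1.33² + 1.58² = 6.0342
Covariances σ_ij = r_ij · s_i · s_j:
  σ(X1,X2) = 0.56 × 1.33 × 1.33 = 0.9906
  σ(X1,X3) = 0.42 × 1.33 × 1.58 = 0.8826
  σ(X2,X3) = 0.41 × 1.33 × 1.58 = 0.8616
σ²_T = Σσ²ᵢ + 2·Σσ_ij = 6.0342 + 2 × 2.7348 = 11.5038
α = (3/2)·(1 − 6.0342/11.5038) = 0.71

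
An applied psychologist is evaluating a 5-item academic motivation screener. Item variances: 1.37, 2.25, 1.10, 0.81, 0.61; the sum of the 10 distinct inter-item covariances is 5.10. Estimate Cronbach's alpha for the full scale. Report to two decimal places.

α = 0.78

Σσᵢ² = 1.37 + 2.25 + 1.10 + 0.81 + 0.61 = 6.14
Sum of distinct covariances = 5.10
Var(T) = Σσᵢ² + 2·Σcov = 6.14 + 2 × 5.10 = 16.34
α = (5/4)·(1 − 6.14/16.34) = 0.78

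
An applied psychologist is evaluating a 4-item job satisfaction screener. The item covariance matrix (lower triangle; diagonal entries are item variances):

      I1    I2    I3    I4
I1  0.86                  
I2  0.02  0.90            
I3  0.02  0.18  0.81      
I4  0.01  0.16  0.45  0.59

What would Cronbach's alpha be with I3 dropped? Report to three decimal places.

Cronbach's alpha = 0.209

Remaining items: I1, I2, I4 (k = 3).
ΣVar(i) = 0.86 + 0.90 + 0.59 = 2.35
σ²_T = 2.35 + 2 × 0.19 = 2.73
α (item deleted) = (3/2)·(1 − 2.35/2.73) = 0.209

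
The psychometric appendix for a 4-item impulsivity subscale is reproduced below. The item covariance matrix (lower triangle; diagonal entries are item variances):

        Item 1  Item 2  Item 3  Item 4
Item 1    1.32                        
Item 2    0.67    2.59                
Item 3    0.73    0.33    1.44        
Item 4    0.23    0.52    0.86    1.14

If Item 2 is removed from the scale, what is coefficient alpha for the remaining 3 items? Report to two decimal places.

coefficient alpha = 0.72

Remaining items: Item 1, Item 3, Item 4 (k = 3).
Σσ²ᵢ = 1.32 + 1.44 + 1.14 = 3.90
total variance = 3.90 + 2 × 1.82 = 7.54
α (item deleted) = (3/2)·(1 − 3.90/7.54) = 0.72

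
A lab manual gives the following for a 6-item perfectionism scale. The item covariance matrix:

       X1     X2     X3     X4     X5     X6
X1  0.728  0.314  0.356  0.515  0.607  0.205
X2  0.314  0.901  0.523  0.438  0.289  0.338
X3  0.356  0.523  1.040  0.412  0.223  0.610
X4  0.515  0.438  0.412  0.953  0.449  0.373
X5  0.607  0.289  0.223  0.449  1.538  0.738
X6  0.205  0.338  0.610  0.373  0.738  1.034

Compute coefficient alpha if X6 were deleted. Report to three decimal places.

Remaining items: X1, X2, X3, X4, X5 (k = 5).
Σσ²ᵢ = 0.728 + 0.901 + 1.040 + 0.953 + 1.538 = 5.160
Var(T) = 5.160 + 2 × 4.126 = 13.412
α (item deleted) = (5/4)·(1 − 5.160/13.412) = 0.769

α = 0.769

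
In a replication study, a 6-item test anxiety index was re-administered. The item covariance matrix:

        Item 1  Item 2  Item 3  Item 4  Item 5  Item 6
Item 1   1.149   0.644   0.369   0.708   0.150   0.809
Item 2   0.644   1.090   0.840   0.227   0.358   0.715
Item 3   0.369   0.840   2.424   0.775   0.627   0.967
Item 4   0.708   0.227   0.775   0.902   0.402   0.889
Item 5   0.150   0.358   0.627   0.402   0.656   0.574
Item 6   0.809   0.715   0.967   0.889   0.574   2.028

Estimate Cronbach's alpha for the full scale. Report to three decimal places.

Cronbach's alpha = 0.824

Σσ²ᵢ = 1.149 + 1.090 + 2.424 + 0.902 + 0.656 + 2.028 = 8.249
Sum of off-diagonal covariances = 9.054
σ²_total = 8.249 + 2 × 9.054 = 26.357
α = (k/(k−1))·(1 − Σσ²ᵢ/σ²_total) = (6/5)·(1 − 8.249/26.357) = 0.824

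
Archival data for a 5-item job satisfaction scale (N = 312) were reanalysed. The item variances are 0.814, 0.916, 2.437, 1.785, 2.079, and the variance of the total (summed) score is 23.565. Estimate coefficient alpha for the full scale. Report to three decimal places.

α = 0.824

Σσᵢ² = 0.814 + 0.916 + 2.437 + 1.785 + 2.079 = 8.031
α = (k/(k−1))·(1 − Σσᵢ²/σ²_total) = (5/4)·(1 − 8.031/23.565) = 0.824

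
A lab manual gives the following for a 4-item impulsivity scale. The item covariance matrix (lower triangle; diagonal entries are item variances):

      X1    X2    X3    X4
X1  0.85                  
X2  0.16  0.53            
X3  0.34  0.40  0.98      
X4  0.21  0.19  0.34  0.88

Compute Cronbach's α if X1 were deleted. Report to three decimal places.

Remaining items: X2, X3, X4 (k = 3).
sum of item variances = 0.53 + 0.98 + 0.88 = 2.39
σ²_T = 2.39 + 2 × 0.93 = 4.25
α (item deleted) = (3/2)·(1 − 2.39/4.25) = 0.656

Cronbach's α = 0.656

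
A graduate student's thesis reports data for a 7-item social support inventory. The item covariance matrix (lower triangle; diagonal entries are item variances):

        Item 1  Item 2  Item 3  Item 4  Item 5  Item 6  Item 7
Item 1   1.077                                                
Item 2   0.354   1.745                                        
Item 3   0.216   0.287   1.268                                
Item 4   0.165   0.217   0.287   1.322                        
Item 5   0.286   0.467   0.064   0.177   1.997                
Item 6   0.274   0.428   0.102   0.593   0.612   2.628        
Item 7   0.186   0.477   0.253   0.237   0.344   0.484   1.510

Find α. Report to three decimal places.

Σσ²ᵢ = 1.077 + 1.745 + 1.268 + 1.322 + 1.997 + 2.628 + 1.510 = 11.547
Σ_{i<j} σ_ij = 6.510
σ²_total = 11.547 + 2 × 6.510 = 24.567
α = (k/(k−1))·(1 − Σσ²ᵢ/σ²_total) = (7/6)·(1 − 11.547/24.567) = 0.618

α = 0.618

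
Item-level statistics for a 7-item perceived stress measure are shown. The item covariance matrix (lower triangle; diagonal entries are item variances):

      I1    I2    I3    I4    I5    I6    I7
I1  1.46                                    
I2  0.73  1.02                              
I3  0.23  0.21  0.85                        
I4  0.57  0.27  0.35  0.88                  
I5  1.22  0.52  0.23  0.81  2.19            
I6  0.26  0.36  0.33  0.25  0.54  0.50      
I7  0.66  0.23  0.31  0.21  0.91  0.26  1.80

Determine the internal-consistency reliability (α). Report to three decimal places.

Σσᵢ² = 1.46 + 1.02 + 0.85 + 0.88 + 2.19 + 0.50 + 1.80 = 8.70
Sum of the distinct covariances = 9.46
Var(T) = 8.70 + 2 × 9.46 = 27.62
α = (k/(k−1))·(1 − Σσᵢ²/Var(T)) = (7/6)·(1 − 8.70/27.62) = 0.799

α = 0.799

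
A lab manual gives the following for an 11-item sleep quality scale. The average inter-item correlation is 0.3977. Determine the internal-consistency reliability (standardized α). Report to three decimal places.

α = 0.879

Standardized α = k·r̄ / (1 + (k−1)·r̄) = 11 × 0.3977 / (1 + 10 × 0.3977)
  = 4.3747 / 4.9770 = 0.879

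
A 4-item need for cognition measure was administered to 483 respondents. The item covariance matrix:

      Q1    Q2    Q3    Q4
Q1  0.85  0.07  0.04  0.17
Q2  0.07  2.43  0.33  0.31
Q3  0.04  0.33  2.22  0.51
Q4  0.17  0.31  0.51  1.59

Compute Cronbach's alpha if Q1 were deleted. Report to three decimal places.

Remaining items: Q2, Q3, Q4 (k = 3).
Σσᵢ² = 2.43 + 2.22 + 1.59 = 6.24
σ²_total = 6.24 + 2 × 1.15 = 8.54
α (item deleted) = (3/2)·(1 − 6.24/8.54) = 0.404

α = 0.404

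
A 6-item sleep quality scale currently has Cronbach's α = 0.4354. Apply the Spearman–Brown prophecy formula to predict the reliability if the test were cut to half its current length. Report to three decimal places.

Length factor m = 1/2
α' = m·α / (1 − (1−m)·α)
   = 1/2 × 0.4354 / (1 − (1 − 1/2) × 0.4354)
   = 0.2177 / 0.7823 = 0.278

predicted reliability = 0.278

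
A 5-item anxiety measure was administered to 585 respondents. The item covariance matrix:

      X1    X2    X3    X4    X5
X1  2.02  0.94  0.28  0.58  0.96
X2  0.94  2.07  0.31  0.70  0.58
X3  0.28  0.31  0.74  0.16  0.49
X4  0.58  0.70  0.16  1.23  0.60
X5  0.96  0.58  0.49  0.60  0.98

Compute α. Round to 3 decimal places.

α = 0.768

ΣVar(i) = 2.02 + 2.07 + 0.74 + 1.23 + 0.98 = 7.04
Sum of the distinct covariances = 5.60
total variance = 7.04 + 2 × 5.60 = 18.24
α = (k/(k−1))·(1 − ΣVar(i)/total variance) = (5/4)·(1 − 7.04/18.24) = 0.768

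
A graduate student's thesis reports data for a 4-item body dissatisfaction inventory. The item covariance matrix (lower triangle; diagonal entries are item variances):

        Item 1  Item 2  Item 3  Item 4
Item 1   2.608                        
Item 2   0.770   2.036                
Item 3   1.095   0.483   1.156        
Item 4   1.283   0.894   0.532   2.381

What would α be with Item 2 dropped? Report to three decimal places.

Remaining items: Item 1, Item 3, Item 4 (k = 3).
ΣVar(i) = 2.608 + 1.156 + 2.381 = 6.145
σ²_T = 6.145 + 2 × 2.910 = 11.965
α (item deleted) = (3/2)·(1 − 6.145/11.965) = 0.730

α = 0.730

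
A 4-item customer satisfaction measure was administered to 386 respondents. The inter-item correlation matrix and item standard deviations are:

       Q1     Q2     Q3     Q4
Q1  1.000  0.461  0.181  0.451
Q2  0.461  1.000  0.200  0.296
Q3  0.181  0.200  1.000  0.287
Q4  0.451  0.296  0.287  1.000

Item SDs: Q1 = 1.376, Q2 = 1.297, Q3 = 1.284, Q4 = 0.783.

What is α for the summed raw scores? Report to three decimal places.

α = 0.622

Σσ²ᵢ = 1.376² + 1.297² + 1.284² + 0.783² = 5.8373
Covariances σ_ij = r_ij · s_i · s_j:
  σ(Q1,Q2) = 0.461 × 1.376 × 1.297 = 0.8227
  σ(Q1,Q3) = 0.181 × 1.376 × 1.284 = 0.3198
  σ(Q1,Q4) = 0.451 × 1.376 × 0.783 = 0.4859
  σ(Q2,Q3) = 0.200 × 1.297 × 1.284 = 0.3331
  σ(Q2,Q4) = 0.296 × 1.297 × 0.783 = 0.3006
  σ(Q3,Q4) = 0.287 × 1.284 × 0.783 = 0.2885
σ²_T = Σσ²ᵢ + 2·Σσ_ij = 5.8373 + 2 × 2.5506 = 10.9385
α = (4/3)·(1 − 5.8373/10.9385) = 0.622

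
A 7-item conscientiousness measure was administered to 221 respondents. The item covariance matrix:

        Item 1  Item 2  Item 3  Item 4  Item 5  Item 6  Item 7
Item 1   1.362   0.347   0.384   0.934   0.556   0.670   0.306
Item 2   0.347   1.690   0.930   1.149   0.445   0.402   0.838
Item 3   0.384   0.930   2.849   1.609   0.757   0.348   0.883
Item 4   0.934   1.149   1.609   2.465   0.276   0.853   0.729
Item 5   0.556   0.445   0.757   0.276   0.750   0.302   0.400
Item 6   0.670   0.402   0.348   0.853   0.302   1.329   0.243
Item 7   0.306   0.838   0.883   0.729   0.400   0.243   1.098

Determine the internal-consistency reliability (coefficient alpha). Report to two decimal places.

α = 0.81

ΣVar(i) = 1.362 + 1.690 + 2.849 + 2.465 + 0.750 + 1.329 + 1.098 = 11.543
Σ_{i<j} σ_ij = 13.361
σ²_total = 11.543 + 2 × 13.361 = 38.265
α = (k/(k−1))·(1 − ΣVar(i)/σ²_total) = (7/6)·(1 − 11.543/38.265) = 0.81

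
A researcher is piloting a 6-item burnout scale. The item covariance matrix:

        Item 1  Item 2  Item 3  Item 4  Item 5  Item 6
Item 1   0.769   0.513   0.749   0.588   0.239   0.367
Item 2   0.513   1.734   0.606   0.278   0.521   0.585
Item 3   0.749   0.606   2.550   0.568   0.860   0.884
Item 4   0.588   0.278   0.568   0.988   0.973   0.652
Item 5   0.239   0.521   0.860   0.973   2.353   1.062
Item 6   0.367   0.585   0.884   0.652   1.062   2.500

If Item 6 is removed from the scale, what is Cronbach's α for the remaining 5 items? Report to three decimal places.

α = 0.730

Remaining items: Item 1, Item 2, Item 3, Item 4, Item 5 (k = 5).
Σσᵢ² = 0.769 + 1.734 + 2.550 + 0.988 + 2.353 = 8.394
σ²_total = 8.394 + 2 × 5.895 = 20.184
α (item deleted) = (5/4)·(1 − 8.394/20.184) = 0.730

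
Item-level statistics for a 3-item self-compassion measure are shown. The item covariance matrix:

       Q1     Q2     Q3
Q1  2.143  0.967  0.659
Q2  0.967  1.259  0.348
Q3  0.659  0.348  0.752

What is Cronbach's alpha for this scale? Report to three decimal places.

Σσᵢ² = 2.143 + 1.259 + 0.752 = 4.154
Sum of off-diagonal covariances = 1.974
total variance = 4.154 + 2 × 1.974 = 8.102
α = (k/(k−1))·(1 − Σσᵢ²/total variance) = (3/2)·(1 − 4.154/8.102) = 0.731

Cronbach's alpha = 0.731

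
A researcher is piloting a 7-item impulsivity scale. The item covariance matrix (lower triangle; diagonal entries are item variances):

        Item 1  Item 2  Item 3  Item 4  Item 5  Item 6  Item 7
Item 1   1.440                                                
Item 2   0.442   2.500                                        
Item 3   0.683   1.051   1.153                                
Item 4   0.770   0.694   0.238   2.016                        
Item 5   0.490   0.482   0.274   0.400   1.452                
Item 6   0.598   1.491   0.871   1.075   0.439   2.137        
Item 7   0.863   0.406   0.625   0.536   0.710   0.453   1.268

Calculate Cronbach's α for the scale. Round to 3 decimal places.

ΣVar(i) = 1.440 + 2.500 + 1.153 + 2.016 + 1.452 + 2.137 + 1.268 = 11.966
Sum of the distinct covariances = 13.591
σ²_T = 11.966 + 2 × 13.591 = 39.148
α = (k/(k−1))·(1 − ΣVar(i)/σ²_T) = (7/6)·(1 − 11.966/39.148) = 0.810

α = 0.810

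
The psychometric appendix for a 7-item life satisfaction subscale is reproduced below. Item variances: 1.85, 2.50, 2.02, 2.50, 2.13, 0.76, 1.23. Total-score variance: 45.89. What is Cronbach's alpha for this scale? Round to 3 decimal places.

Cronbach's alpha = 0.836

Σσᵢ² = 1.85 + 2.50 + 2.02 + 2.50 + 2.13 + 0.76 + 1.23 = 12.99
α = (k/(k−1))·(1 − Σσᵢ²/σ²_total) = (7/6)·(1 − 12.99/45.89) = 0.836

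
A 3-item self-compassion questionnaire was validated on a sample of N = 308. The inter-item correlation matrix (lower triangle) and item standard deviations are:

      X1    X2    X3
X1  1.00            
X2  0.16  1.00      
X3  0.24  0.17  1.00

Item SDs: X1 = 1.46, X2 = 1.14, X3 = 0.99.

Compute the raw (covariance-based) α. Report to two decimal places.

Σσ²ᵢ = 1.46² + 1.14² + 0.99² = 4.4113
Covariances σ_ij = r_ij · s_i · s_j:
  σ(X1,X2) = 0.16 × 1.46 × 1.14 = 0.2663
  σ(X1,X3) = 0.24 × 1.46 × 0.99 = 0.3469
  σ(X2,X3) = 0.17 × 1.14 × 0.99 = 0.1919
σ²_T = Σσ²ᵢ + 2·Σσ_ij = 4.4113 + 2 × 0.8051 = 6.0215
α = (3/2)·(1 − 4.4113/6.0215) = 0.40

α = 0.40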